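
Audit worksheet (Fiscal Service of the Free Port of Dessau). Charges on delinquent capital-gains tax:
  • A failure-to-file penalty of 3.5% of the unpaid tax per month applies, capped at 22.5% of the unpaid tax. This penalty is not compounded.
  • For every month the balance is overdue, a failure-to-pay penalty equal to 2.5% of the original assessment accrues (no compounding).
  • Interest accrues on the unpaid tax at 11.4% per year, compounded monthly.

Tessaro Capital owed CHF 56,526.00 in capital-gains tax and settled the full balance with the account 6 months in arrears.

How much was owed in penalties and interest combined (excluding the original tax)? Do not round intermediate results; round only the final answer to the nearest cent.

Failure-to-file: 6 × 3.5% × CHF 56,526.00 = CHF 11,870.46 (under the 22.5% cap)
Failure-to-pay penalty: 6 × 2.5% × CHF 56,526.00 = CHF 8,478.90
Interest (11.4%/yr ÷ 12 = 0.95%/month): CHF 56,526.00 × ((1 + 0.0095)^6 − 1) = CHF 3,299.4803…
Penalties + interest = CHF 20,349.3600 + CHF 3,299.4803… = CHF 23,648.84

CHF 23,648.84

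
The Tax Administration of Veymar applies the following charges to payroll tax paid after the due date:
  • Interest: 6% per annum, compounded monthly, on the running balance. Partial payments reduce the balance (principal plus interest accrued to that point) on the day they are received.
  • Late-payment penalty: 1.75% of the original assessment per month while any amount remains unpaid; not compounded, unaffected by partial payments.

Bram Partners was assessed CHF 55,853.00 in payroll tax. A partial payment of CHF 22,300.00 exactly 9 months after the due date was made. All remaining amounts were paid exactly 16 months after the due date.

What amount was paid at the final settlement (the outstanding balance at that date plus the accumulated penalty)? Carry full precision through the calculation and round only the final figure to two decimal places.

CHF 53,039.31

Monthly rate = 6% ÷ 12 = 0.5%
Balance at month 9: CHF 55,853.0000 × (1 + 0.005)^9 = CHF 58,417.2436…
After CHF 22,300.00 payment: CHF 58,417.2436… − CHF 22,300.00 = CHF 36,117.2436…
Balance at month 16: CHF 36,117.2436… × (1 + 0.005)^7 = CHF 37,400.4675…
Penalty: 16 × 1.75% × CHF 55,853.00 = CHF 15,638.84
Final settlement = outstanding balance + penalty = CHF 37,400.4675… + CHF 15,638.84 = CHF 53,039.31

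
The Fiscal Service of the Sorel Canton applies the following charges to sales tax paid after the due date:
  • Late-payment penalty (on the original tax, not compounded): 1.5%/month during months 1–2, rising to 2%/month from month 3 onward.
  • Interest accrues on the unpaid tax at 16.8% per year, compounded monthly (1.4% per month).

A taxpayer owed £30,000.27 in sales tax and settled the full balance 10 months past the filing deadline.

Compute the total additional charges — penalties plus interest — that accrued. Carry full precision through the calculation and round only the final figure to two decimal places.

£10,174.82

Penalty, months 1–2: 2 × 1.5% × £30,000.27 = £900.01…
Penalty, months 3–10: 8 × 2% × £30,000.27 = £4,800.04…
Interest: £30,000.27 × ((1 + 0.014)^10 − 1) = £30,000.27 × 0.1491575… = £4,474.7648…
Penalties + interest = £5,700.0513 + £4,474.7648… = £10,174.82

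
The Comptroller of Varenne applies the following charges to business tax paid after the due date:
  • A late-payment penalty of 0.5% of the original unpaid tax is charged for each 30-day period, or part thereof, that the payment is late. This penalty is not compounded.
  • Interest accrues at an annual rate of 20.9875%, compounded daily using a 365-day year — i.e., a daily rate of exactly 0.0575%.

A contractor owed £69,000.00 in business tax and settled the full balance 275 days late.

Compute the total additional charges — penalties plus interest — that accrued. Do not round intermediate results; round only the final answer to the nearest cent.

Penalty periods: ⌈275/30⌉ = 10; penalty = 10 × 0.5% × £69,000.00 = £3,450.00
Interest: £69,000.00 × ((1 + 0.000575)^275 − 1) = £69,000.00 × 0.17125937… = £11,816.8967…
Penalties + interest = £3,450.0000 + £11,816.8967… = £15,266.90

£15,266.90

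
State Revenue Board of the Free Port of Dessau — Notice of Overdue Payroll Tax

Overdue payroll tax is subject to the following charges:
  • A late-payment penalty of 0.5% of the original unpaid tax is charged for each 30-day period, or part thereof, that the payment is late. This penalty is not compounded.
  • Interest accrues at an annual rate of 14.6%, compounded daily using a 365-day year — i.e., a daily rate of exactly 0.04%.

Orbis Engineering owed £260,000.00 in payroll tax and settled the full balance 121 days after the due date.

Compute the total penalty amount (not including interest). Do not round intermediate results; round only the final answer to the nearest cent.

Penalty periods: ⌈121/30⌉ = 5; penalty = 5 × 0.5% × £260,000.00 = £6,500.00

£6,500.00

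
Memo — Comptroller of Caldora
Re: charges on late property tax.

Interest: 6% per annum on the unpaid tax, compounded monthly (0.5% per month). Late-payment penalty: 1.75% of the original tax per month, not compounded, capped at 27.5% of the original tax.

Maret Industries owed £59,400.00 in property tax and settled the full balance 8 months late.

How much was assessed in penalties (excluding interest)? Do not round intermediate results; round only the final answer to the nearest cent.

Penalty: 8 × 1.75% × £59,400.00 = £8,316.00 (below the 27.5% cap of £16,335.00)

£8,316.00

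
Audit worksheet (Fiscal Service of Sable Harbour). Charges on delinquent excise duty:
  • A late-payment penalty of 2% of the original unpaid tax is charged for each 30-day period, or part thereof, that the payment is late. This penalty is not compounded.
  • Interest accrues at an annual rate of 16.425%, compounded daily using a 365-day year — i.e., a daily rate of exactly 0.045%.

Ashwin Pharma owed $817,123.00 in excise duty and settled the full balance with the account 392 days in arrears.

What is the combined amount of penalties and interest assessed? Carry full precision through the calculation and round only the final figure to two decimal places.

Penalty periods: ⌈392/30⌉ = 14; penalty = 14 × 2% × $817,123.00 = $228,794.44
Interest: $817,123.00 × ((1 + 0.00045)^392 − 1) = $817,123.00 × 0.19286780… = $157,596.7134…
Penalties + interest = $228,794.4400 + $157,596.7134… = $386,391.15

$386,391.15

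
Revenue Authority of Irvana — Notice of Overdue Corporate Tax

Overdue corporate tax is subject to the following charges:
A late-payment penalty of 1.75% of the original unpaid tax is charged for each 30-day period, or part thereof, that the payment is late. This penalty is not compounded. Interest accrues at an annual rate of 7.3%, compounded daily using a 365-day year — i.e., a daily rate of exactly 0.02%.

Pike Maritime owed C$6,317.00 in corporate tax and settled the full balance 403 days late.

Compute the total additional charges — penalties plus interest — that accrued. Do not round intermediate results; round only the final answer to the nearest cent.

Penalty periods: ⌈403/30⌉ = 14; penalty = 14 × 1.75% × C$6,317.00 = C$1,547.67…
Interest: C$6,317.00 × ((1 + 0.0002)^403 − 1) = C$6,317.00 × 0.08392850… = C$530.1763…
Penalties + interest = C$1,547.6650 + C$530.1763… = C$2,077.84

C$2,077.84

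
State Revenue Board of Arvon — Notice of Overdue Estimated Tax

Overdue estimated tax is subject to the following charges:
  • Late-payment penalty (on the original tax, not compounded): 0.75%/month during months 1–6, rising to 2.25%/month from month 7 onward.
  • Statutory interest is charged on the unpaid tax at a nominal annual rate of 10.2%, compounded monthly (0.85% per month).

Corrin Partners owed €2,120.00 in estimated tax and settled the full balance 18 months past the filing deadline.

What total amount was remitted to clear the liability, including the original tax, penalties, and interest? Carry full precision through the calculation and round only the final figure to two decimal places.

Penalty, months 1–6: 6 × 0.75% × €2,120.00 = €95.40
Penalty, months 7–18: 12 × 2.25% × €2,120.00 = €572.40
Interest: €2,120.00 × ((1 + 0.0085)^18 − 1) = €2,120.00 × 0.1645717… = €348.8921…
Total = €2,120.00 + €667.8000 + €348.8921… = €3,136.69

€3,136.69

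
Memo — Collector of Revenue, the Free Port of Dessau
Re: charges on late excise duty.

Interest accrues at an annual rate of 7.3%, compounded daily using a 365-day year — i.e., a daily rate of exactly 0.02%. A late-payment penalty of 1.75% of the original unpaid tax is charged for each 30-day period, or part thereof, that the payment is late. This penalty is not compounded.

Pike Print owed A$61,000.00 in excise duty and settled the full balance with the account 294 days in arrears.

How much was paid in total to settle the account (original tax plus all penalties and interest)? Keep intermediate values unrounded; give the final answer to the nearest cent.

A$75,368.97

Penalty periods: ⌈294/30⌉ = 10; penalty = 10 × 1.75% × A$61,000.00 = A$10,675.00
Interest: A$61,000.00 × ((1 + 0.0002)^294 − 1) = A$61,000.00 × 0.06055687… = A$3,693.9692…
Total = A$61,000.00 + A$10,675.0000 + A$3,693.9692… = A$75,368.97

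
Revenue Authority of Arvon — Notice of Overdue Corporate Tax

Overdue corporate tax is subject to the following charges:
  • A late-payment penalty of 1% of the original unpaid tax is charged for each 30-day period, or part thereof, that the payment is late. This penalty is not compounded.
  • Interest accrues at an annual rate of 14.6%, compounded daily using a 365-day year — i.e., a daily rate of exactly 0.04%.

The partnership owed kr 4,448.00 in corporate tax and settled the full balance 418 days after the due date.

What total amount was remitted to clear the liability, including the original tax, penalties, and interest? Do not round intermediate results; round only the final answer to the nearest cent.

kr 5,880.04

Penalty periods: ⌈418/30⌉ = 14; penalty = 14 × 1% × kr 4,448.00 = kr 622.72
Interest: kr 4,448.00 × ((1 + 0.0004)^418 − 1) = kr 4,448.00 × 0.18195113… = kr 809.3186…
Total = kr 4,448.00 + kr 622.7200 + kr 809.3186… = kr 5,880.04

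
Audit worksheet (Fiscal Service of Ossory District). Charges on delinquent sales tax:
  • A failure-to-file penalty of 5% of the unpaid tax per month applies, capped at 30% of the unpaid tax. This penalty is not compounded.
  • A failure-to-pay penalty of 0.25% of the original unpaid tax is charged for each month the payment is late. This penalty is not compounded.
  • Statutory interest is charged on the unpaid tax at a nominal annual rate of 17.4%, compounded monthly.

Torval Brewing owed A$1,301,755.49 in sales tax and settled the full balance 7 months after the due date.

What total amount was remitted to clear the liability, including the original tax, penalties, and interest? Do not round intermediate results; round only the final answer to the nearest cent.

A$1,853,079.55

Failure-to-file: 7 × 5% × A$1,301,755.49 = A$455,614.42…, capped at 30% × A$1,301,755.49 = A$390,526.65…
Failure-to-pay penalty: 7 × 0.25% × A$1,301,755.49 = A$22,780.72…
Interest (17.4%/yr ÷ 12 = 1.45%/month): A$1,301,755.49 × ((1 + 0.0145)^7 − 1) = A$138,016.6896…
Total = A$1,301,755.49 + A$413,307.3681… + A$138,016.6896… = A$1,853,079.55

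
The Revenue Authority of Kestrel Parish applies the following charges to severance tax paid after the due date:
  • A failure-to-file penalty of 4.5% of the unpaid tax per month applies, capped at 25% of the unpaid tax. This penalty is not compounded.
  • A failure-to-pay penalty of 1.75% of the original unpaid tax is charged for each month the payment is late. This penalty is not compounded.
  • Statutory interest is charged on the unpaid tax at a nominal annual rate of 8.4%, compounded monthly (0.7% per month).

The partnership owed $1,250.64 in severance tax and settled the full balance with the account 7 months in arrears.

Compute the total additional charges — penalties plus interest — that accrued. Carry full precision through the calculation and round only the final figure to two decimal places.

Failure-to-file: 7 × 4.5% × $1,250.64 = $393.95…, capped at 25% × $1,250.64 = $312.66
Failure-to-pay penalty: 7 × 1.75% × $1,250.64 = $153.20…
Interest: $1,250.64 × ((1 + 0.007)^7 − 1) = $1,250.64 × 0.0500411… = $62.5834…
Penalties + interest = $465.8634 + $62.5834… = $528.45

$528.45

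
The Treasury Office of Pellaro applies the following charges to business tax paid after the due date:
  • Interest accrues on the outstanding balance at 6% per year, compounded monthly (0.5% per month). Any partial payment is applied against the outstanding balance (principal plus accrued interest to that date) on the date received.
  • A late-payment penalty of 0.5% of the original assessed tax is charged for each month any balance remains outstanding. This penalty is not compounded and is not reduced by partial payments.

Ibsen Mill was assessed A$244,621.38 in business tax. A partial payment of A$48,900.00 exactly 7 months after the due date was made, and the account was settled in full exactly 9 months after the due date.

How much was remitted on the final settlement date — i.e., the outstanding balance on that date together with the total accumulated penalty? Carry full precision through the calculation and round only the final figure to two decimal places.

A$217,469.83

Balance at month 7: A$244,621.3800 × (1 + 0.005)^7 = A$253,312.6301…
After A$48,900.00 payment: A$253,312.6301… − A$48,900.00 = A$204,412.6301…
Balance at month 9: A$204,412.6301… × (1 + 0.005)^2 = A$206,461.8667…
Penalty: 9 × 0.5% × A$244,621.38 = A$11,007.96…
Final settlement = outstanding balance + penalty = A$206,461.8667… + A$11,007.96… = A$217,469.83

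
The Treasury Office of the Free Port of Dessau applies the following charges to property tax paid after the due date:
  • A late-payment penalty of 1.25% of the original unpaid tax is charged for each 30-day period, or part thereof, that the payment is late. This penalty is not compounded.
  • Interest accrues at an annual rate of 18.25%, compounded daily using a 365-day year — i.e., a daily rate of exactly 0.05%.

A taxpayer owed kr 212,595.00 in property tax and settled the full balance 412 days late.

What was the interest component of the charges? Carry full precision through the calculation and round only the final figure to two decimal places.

Interest: kr 212,595.00 × ((1 + 0.0005)^412 − 1) = kr 212,595.00 × 0.22868995… = kr 48,618.3391…

kr 48,618.34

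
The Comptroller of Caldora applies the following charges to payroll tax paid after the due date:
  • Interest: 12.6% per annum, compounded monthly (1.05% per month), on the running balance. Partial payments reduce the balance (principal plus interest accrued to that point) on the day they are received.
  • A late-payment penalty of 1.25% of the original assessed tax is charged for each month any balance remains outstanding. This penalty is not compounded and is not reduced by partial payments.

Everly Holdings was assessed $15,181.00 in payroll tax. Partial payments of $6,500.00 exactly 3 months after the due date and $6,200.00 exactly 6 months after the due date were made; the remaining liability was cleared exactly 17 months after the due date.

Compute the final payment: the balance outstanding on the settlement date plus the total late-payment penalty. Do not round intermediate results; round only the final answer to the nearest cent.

$6,878.36

Balance at month 3: $15,181.0000 × (1 + 0.0105)^3 = $15,664.2402…
After $6,500.00 payment: $15,664.2402… − $6,500.00 = $9,164.2402…
Balance at month 6: $9,164.2402… × (1 + 0.0105)^3 = $9,455.9554…
After $6,200.00 payment: $9,455.9554… − $6,200.00 = $3,255.9554…
Balance at month 17: $3,255.9554… × (1 + 0.0105)^11 = $3,652.3968…
Penalty: 17 × 1.25% × $15,181.00 = $3,225.96…
Final settlement = outstanding balance + penalty = $3,652.3968… + $3,225.96… = $6,878.36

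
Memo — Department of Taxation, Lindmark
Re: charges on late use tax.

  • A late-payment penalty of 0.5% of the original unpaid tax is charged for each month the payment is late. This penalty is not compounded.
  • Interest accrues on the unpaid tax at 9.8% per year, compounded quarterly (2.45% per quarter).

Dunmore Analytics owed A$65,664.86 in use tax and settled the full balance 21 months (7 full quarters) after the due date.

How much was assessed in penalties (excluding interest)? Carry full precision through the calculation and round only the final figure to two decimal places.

Late-payment penalty: 21 × 0.5% × A$65,664.86 = A$6,894.81…

A$6,894.81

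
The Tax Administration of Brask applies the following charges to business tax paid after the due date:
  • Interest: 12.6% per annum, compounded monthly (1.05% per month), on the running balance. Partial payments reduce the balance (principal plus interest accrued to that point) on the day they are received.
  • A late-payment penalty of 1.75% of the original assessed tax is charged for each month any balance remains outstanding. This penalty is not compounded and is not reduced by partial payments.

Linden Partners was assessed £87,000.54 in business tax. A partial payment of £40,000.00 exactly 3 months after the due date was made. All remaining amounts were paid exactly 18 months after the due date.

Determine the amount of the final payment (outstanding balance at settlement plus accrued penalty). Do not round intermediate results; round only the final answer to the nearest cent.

£85,617.08

Balance at month 3: £87,000.5400 × (1 + 0.0105)^3 = £89,769.9332…
After £40,000.00 payment: £89,769.9332… − £40,000.00 = £49,769.9332…
Balance at month 18: £49,769.9332… × (1 + 0.0105)^15 = £58,211.9068…
Penalty: 18 × 1.75% × £87,000.54 = £27,405.17…
Final settlement = outstanding balance + penalty = £58,211.9068… + £27,405.17… = £85,617.08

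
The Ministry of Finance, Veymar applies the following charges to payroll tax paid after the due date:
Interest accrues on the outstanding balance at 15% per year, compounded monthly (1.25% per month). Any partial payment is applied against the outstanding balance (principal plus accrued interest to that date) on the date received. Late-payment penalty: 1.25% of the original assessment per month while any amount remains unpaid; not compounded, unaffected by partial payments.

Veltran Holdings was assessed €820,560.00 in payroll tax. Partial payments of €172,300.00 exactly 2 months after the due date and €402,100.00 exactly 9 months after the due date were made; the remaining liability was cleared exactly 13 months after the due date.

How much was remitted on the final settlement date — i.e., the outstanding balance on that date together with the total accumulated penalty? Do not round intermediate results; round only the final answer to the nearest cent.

Balance at month 2: €820,560.0000 × (1 + 0.0125)^2 = €841,202.2125
After €172,300.00 payment: €841,202.2125 − €172,300.00 = €668,902.2125
Balance at month 9: €668,902.2125 × (1 + 0.0125)^7 = €729,672.2931…
After €402,100.00 payment: €729,672.2931… − €402,100.00 = €327,572.2931…
Balance at month 13: €327,572.2931… × (1 + 0.0125)^4 = €344,260.5739…
Penalty: 13 × 1.25% × €820,560.00 = €133,341.00
Final settlement = outstanding balance + penalty = €344,260.5739… + €133,341.00 = €477,601.57

€477,601.57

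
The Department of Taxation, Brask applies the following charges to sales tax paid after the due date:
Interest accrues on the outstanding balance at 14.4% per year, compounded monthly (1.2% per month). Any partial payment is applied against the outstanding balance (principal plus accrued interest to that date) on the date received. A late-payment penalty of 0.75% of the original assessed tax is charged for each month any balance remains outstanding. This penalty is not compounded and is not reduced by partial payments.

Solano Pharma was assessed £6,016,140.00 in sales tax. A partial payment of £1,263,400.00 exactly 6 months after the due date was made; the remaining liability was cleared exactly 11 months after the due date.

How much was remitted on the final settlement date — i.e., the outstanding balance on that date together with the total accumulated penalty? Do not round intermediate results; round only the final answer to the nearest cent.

£6,014,961.79

Balance at month 6: £6,016,140.0000 × (1 + 0.012)^6 = £6,462,506.7405…
After £1,263,400.00 payment: £6,462,506.7405… − £1,263,400.00 = £5,199,106.7405…
Balance at month 11: £5,199,106.7405… × (1 + 0.012)^5 = £5,518,630.2395…
Penalty: 11 × 0.75% × £6,016,140.00 = £496,331.55
Final settlement = outstanding balance + penalty = £5,518,630.2395… + £496,331.55 = £6,014,961.79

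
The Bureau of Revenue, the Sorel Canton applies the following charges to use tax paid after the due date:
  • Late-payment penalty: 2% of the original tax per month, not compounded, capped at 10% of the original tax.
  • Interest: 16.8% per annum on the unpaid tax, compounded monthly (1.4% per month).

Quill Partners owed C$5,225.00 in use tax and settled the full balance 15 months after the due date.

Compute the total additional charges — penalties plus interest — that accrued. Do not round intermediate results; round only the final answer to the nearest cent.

C$1,734.09

Penalty (uncapped): 15 × 2% × C$5,225.00 = C$1,567.50; cap = 10% × C$5,225.00 = C$522.50 → penalty = C$522.50
Interest: C$5,225.00 × ((1 + 0.014)^15 − 1) = C$5,225.00 × 0.2318826… = C$1,211.5866…
Penalties + interest = C$522.5000 + C$1,211.5866… = C$1,734.09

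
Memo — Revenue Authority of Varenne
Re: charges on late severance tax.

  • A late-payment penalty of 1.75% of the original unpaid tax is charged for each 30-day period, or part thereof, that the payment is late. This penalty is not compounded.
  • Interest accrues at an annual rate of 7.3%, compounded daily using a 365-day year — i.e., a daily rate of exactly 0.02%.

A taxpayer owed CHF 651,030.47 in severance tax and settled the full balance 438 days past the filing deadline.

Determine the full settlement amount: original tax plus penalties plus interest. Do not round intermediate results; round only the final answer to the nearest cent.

CHF 881,522.50

Penalty periods: ⌈438/30⌉ = 15; penalty = 15 × 1.75% × CHF 651,030.47 = CHF 170,895.50…
Interest: CHF 651,030.47 × ((1 + 0.0002)^438 − 1) = CHF 651,030.47 × 0.09154185… = CHF 59,596.5359…
Total = CHF 651,030.47 + CHF 170,895.4984… + CHF 59,596.5359… = CHF 881,522.50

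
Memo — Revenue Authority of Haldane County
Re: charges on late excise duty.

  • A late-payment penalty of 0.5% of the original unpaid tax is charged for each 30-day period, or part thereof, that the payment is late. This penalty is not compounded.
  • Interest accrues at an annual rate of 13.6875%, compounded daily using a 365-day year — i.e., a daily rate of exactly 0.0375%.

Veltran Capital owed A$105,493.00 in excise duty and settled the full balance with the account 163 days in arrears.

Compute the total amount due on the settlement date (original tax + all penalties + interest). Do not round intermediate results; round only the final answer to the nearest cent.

A$115,305.92

Penalty periods: ⌈163/30⌉ = 6; penalty = 6 × 0.5% × A$105,493.00 = A$3,164.79
Interest: A$105,493.00 × ((1 + 0.000375)^163 − 1) = A$105,493.00 × 0.06301960… = A$6,648.1272…
Total = A$105,493.00 + A$3,164.7900 + A$6,648.1272… = A$115,305.92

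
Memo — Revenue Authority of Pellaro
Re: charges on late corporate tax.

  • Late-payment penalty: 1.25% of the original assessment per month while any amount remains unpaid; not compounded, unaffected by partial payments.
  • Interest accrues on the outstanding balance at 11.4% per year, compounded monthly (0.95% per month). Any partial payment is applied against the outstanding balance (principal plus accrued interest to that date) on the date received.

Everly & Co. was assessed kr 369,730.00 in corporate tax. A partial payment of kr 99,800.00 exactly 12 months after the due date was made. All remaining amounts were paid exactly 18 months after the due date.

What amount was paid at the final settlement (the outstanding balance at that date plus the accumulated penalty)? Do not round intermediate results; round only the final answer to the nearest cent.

kr 415,891.11

Balance at month 12: kr 369,730.0000 × (1 + 0.0095)^12 = kr 414,152.7697…
After kr 99,800.00 payment: kr 414,152.7697… − kr 99,800.00 = kr 314,352.7697…
Balance at month 18: kr 314,352.7697… × (1 + 0.0095)^6 = kr 332,701.8616…
Penalty: 18 × 1.25% × kr 369,730.00 = kr 83,189.25
Final settlement = outstanding balance + penalty = kr 332,701.8616… + kr 83,189.25 = kr 415,891.11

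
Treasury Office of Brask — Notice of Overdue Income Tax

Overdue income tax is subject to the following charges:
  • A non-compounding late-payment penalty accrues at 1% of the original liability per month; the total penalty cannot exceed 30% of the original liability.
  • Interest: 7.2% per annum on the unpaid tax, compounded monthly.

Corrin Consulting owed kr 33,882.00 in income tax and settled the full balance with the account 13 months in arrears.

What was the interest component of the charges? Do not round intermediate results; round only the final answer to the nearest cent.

kr 2,740.06

Interest (7.2%/yr ÷ 12 = 0.6%/month): kr 33,882.00 × ((1 + 0.006)^13 − 1) = kr 2,740.0615…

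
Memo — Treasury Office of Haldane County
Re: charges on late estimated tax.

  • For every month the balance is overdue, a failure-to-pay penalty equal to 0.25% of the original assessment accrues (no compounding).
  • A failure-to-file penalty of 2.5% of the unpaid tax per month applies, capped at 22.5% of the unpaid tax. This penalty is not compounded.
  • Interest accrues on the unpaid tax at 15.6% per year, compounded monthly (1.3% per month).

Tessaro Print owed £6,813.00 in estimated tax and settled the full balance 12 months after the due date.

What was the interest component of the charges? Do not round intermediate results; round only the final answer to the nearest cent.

Interest: £6,813.00 × ((1 + 0.013)^12 − 1) = £6,813.00 × 0.1676518… = £1,142.2116…

£1,142.21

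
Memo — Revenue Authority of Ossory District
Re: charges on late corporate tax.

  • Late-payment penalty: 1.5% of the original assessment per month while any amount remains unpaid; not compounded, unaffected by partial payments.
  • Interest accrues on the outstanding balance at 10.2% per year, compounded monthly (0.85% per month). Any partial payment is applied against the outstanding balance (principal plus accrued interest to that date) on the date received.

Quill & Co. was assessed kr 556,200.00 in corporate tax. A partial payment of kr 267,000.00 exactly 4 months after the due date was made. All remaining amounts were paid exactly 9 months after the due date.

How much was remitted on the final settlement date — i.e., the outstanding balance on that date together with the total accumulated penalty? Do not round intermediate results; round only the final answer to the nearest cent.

kr 396,769.98

Balance at month 4: kr 556,200.0000 × (1 + 0.0085)^4 = kr 575,353.2819…
After kr 267,000.00 payment: kr 575,353.2819… − kr 267,000.00 = kr 308,353.2819…
Balance at month 9: kr 308,353.2819… × (1 + 0.0085)^5 = kr 321,682.9834…
Penalty: 9 × 1.5% × kr 556,200.00 = kr 75,087.00
Final settlement = outstanding balance + penalty = kr 321,682.9834… + kr 75,087.00 = kr 396,769.98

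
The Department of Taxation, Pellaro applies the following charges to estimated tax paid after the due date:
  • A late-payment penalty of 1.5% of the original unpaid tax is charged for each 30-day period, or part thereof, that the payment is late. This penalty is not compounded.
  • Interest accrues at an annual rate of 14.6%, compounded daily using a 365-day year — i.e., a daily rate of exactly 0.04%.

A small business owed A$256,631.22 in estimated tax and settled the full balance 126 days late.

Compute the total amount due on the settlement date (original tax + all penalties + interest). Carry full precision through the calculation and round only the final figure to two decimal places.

A$289,141.54

Penalty periods: ⌈126/30⌉ = 5; penalty = 5 × 1.5% × A$256,631.22 = A$19,247.34…
Interest: A$256,631.22 × ((1 + 0.0004)^126 − 1) = A$256,631.22 × 0.05168109… = A$13,262.9814…
Total = A$256,631.22 + A$19,247.3415 + A$13,262.9814… = A$289,141.54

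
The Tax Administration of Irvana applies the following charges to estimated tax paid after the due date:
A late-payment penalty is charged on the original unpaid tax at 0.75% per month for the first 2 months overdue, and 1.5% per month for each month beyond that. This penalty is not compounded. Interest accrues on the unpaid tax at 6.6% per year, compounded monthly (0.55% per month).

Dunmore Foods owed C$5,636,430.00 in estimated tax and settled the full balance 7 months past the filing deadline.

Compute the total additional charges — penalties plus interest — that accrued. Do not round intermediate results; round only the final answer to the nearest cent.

C$727,894.80

Penalty, months 1–2: 2 × 0.75% × C$5,636,430.00 = C$84,546.45
Penalty, months 3–7: 5 × 1.5% × C$5,636,430.00 = C$422,732.25
Interest: C$5,636,430.00 × ((1 + 0.0055)^7 − 1) = C$5,636,430.00 × 0.0391411… = C$220,616.0999…
Penalties + interest = C$507,278.7000 + C$220,616.0999… = C$727,894.80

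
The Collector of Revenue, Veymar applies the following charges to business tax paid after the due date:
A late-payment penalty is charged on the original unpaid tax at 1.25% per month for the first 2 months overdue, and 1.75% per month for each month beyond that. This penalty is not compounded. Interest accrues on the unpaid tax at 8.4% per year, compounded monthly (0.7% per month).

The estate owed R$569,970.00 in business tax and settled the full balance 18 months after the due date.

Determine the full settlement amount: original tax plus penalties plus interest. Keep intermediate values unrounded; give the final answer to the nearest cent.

R$820,063.93

Penalty, months 1–2: 2 × 1.25% × R$569,970.00 = R$14,249.25
Penalty, months 3–18: 16 × 1.75% × R$569,970.00 = R$159,591.60
Interest: R$569,970.00 × ((1 + 0.007)^18 − 1) = R$569,970.00 × 0.1337844… = R$76,253.0838…
Total = R$569,970.00 + R$173,840.8500 + R$76,253.0838… = R$820,063.93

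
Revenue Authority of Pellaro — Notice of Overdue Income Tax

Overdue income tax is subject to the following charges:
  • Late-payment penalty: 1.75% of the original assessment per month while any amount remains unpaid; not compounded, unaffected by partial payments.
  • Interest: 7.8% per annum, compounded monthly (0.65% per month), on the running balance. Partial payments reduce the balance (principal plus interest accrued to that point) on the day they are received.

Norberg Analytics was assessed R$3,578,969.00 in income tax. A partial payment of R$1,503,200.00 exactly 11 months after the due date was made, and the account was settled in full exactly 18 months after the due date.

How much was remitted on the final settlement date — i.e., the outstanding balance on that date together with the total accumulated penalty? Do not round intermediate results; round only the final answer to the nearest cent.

R$3,576,097.04

Balance at month 11: R$3,578,969.0000 × (1 + 0.0065)^11 = R$3,843,346.2146…
After R$1,503,200.00 payment: R$3,843,346.2146… − R$1,503,200.00 = R$2,340,146.2146…
Balance at month 18: R$2,340,146.2146… × (1 + 0.0065)^7 = R$2,448,721.8020…
Penalty: 18 × 1.75% × R$3,578,969.00 = R$1,127,375.24…
Final settlement = outstanding balance + penalty = R$2,448,721.8020… + R$1,127,375.24… = R$3,576,097.04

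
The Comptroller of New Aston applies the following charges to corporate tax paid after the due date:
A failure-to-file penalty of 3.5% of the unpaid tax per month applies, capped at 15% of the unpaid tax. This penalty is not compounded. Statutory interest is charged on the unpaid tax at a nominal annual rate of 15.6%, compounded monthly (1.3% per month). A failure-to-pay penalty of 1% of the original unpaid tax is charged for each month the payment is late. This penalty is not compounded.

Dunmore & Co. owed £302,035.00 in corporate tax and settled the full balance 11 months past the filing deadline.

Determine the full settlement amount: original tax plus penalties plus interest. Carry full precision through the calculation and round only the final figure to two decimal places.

Failure-to-file: 11 × 3.5% × £302,035.00 = £116,283.48…, capped at 15% × £302,035.00 = £45,305.25
Failure-to-pay penalty = 1% × £302,035.00 × 11 mo = £33,223.85
Interest: £302,035.00 × ((1 + 0.013)^11 − 1) = £302,035.00 × 0.1526671… = £46,110.8087…
Total = £302,035.00 + £78,529.1000 + £46,110.8087… = £426,674.91

£426,674.91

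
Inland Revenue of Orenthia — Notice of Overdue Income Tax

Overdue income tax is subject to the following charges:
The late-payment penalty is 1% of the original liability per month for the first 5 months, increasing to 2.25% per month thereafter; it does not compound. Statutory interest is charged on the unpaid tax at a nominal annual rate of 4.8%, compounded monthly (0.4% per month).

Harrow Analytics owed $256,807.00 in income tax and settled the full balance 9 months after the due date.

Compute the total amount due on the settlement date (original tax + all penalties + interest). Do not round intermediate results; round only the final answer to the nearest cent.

Penalty, months 1–5: 5 × 1% × $256,807.00 = $12,840.35
Penalty, months 6–9: 4 × 2.25% × $256,807.00 = $23,112.63
Interest: $256,807.00 × ((1 + 0.004)^9 − 1) = $256,807.00 × 0.0365814… = $9,394.3617…
Total = $256,807.00 + $35,952.9800 + $9,394.3617… = $302,154.34

$302,154.34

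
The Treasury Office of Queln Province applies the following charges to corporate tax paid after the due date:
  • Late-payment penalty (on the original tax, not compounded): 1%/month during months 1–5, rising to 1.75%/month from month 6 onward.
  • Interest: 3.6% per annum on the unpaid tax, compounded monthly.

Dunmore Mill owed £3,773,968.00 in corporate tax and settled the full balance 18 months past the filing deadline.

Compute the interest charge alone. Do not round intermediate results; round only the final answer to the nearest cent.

£209,075.12

Interest (3.6%/yr ÷ 12 = 0.3%/month): £3,773,968.00 × ((1 + 0.003)^18 − 1) = £209,075.1173…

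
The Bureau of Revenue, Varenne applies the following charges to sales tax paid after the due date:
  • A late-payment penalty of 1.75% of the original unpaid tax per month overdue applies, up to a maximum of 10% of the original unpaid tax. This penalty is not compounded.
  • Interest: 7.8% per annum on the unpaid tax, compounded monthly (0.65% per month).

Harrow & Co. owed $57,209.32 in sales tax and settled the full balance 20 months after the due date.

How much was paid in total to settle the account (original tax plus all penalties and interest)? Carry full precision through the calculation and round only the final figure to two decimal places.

$70,845.13

Penalty (uncapped): 20 × 1.75% × $57,209.32 = $20,023.26…; cap = 10% × $57,209.32 = $5,720.93… → penalty = $5,720.93…
Interest: $57,209.32 × ((1 + 0.0065)^20 − 1) = $57,209.32 × 0.1383494… = $7,914.8753…
Total = $57,209.32 + $5,720.9320 + $7,914.8753… = $70,845.13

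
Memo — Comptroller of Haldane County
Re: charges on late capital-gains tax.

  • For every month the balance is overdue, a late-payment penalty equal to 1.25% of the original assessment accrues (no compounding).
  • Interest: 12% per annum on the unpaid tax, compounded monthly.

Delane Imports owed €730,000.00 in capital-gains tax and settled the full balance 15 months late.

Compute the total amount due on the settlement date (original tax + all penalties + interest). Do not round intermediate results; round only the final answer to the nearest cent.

€984,382.34

Late-payment penalty: 15 × 1.25% × €730,000.00 = €136,875.00
Interest (12%/yr ÷ 12 = 1%/month): €730,000.00 × ((1 + 0.01)^15 − 1) = €117,507.3374…
Total = €730,000.00 + €136,875.0000 + €117,507.3374… = €984,382.34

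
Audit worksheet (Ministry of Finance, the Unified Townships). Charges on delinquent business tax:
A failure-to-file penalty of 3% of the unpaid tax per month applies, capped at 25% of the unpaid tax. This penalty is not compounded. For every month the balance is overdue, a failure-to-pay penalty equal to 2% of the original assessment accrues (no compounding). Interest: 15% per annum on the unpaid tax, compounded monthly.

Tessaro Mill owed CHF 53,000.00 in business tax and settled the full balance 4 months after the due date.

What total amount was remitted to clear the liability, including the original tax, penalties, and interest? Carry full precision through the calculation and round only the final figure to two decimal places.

Failure-to-file: 4 × 3% × CHF 53,000.00 = CHF 6,360.00 (under the 25% cap)
Failure-to-pay penalty = 2% × CHF 53,000.00 × 4 mo = CHF 4,240.00
Interest (15%/yr ÷ 12 = 1.25%/month): CHF 53,000.00 × ((1 + 0.0125)^4 − 1) = CHF 2,700.1029…
Total = CHF 53,000.00 + CHF 10,600.0000 + CHF 2,700.1029… = CHF 66,300.10

CHF 66,300.10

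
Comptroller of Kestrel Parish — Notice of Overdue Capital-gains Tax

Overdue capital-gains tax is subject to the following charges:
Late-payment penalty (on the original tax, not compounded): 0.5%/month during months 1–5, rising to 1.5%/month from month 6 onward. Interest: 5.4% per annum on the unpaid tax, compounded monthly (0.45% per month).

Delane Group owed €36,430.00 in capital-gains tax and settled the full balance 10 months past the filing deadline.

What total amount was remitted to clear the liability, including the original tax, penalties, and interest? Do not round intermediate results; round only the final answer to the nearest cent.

Penalty, months 1–5: 5 × 0.5% × €36,430.00 = €910.75
Penalty, months 6–10: 5 × 1.5% × €36,430.00 = €2,732.25
Interest: €36,430.00 × ((1 + 0.0045)^10 − 1) = €36,430.00 × 0.0459223… = €1,672.9484…
Total = €36,430.00 + €3,643.0000 + €1,672.9484… = €41,745.95

€41,745.95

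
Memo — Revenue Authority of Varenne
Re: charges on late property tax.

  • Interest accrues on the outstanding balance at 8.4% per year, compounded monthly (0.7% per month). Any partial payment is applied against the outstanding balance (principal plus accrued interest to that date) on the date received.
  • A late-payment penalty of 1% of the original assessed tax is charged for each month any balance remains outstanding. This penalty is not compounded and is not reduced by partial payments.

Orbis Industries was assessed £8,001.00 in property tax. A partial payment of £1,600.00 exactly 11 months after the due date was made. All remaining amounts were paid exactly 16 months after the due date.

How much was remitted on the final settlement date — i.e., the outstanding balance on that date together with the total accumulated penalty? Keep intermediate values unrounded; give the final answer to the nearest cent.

Balance at month 11: £8,001.0000 × (1 + 0.007)^11 = £8,639.0989…
After £1,600.00 payment: £8,639.0989… − £1,600.00 = £7,039.0989…
Balance at month 16: £7,039.0989… × (1 + 0.007)^5 = £7,288.9408…
Penalty: 16 × 1% × £8,001.00 = £1,280.16
Final settlement = outstanding balance + penalty = £7,288.9408… + £1,280.16 = £8,569.10

£8,569.10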